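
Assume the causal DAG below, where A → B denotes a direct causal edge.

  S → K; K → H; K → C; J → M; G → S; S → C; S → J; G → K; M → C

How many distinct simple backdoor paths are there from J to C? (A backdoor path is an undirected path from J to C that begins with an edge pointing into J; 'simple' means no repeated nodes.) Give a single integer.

A backdoor path from J to C is any simple undirected path whose first edge points into J (i.e. leaves J via a parent).
Parents of J: {S}.
Enumerating:
  P1: J <- S <- G -> K -> C
  P2: J <- S -> K -> C
  P3: J <- S -> C
That exhausts the simple backdoor paths. Count: 3.

3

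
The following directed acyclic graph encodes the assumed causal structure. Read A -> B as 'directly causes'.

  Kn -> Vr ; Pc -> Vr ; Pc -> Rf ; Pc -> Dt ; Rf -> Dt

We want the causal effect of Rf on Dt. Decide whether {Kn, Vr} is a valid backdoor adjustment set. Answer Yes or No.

No

Backdoor paths from Rf to Dt (paths whose first edge points into Rf):
  P1: Rf <- Pc -> Dt
Condition 1 (no descendant of Rf in the set): holds — descendants of Rf are {Dt}; none are in {Kn, Vr}.
Condition 2 (every backdoor path blocked by {Kn, Vr}):
  P1: open — no interior node is in the conditioning set.
{Kn, Vr} does not satisfy the backdoor criterion.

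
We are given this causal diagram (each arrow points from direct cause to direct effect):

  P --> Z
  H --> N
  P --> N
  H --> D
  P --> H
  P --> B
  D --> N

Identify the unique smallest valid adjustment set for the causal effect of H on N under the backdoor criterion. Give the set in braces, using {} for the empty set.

Variables eligible for adjustment (non-descendants of H, excluding H and N): {B, P, Z}.
Backdoor paths from H to N:
  P1: H <- P -> N
The empty set is not sufficient: P1 (H <- P -> N) has no collider blocking it and no conditioned non-collider, so it is open.
Try {P}:
  P1: blocked at fork node P ∈ conditioning set.
{P} contains no descendant of H and blocks every backdoor path.
No other singleton works — e.g. {Z} leaves P1 open — so {P} is the unique smallest valid adjustment set.

{P}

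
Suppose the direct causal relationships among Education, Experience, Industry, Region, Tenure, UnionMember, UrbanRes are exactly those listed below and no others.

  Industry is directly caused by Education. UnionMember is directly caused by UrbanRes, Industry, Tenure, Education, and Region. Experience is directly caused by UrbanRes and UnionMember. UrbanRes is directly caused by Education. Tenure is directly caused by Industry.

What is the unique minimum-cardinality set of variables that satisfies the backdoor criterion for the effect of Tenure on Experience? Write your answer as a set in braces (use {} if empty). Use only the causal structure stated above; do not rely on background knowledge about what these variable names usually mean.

Variables eligible for adjustment (non-descendants of Tenure, excluding Tenure and Experience): {Education, Industry, Region, UrbanRes}.
Backdoor paths from Tenure to Experience:
  P1: Tenure <- Industry <- Education -> UrbanRes -> UnionMember -> Experience
  P2: Tenure <- Industry <- Education -> UrbanRes -> Experience
  P3: Tenure <- Industry <- Education -> UnionMember <- UrbanRes -> Experience
  P4: Tenure <- Industry <- Education -> UnionMember -> Experience
  P5: Tenure <- Industry -> UnionMember <- Education -> UrbanRes -> Experience
  P6: Tenure <- Industry -> UnionMember <- UrbanRes -> Experience
  P7: Tenure <- Industry -> UnionMember -> Experience
The empty set is not sufficient: P1 (Tenure <- Industry <- Education -> UrbanRes -> UnionMember -> Experience) has no collider blocking it and no conditioned non-collider, so it is open.
Try {Industry}:
  P1: blocked at chain node Industry ∈ conditioning set.
  P2: blocked at chain node Industry ∈ conditioning set.
  P3: blocked at chain node Industry ∈ conditioning set.
  P4: blocked at chain node Industry ∈ conditioning set.
  P5: blocked at fork node Industry ∈ conditioning set.
  P6: blocked at fork node Industry ∈ conditioning set.
  P7: blocked at fork node Industry ∈ conditioning set.
{Industry} contains no descendant of Tenure and blocks every backdoor path.
No other singleton works — e.g. {Region} leaves P1 open — so {Industry} is the unique smallest valid adjustment set.

{Industry}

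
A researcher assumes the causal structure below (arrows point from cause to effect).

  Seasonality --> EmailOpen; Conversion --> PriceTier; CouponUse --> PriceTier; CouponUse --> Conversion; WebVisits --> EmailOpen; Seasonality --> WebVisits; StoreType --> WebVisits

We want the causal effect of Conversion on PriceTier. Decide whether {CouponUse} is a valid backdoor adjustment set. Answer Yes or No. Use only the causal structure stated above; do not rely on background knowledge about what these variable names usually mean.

Yes

Backdoor paths from Conversion to PriceTier (paths whose first edge points into Conversion):
  P1: Conversion <- CouponUse -> PriceTier
Condition 1 (no descendant of Conversion in the set): holds — descendants of Conversion are {PriceTier}; none are in {CouponUse}.
Condition 2 (every backdoor path blocked by {CouponUse}):
  P1: blocked at fork node CouponUse ∈ conditioning set.
{CouponUse} satisfies the backdoor criterion.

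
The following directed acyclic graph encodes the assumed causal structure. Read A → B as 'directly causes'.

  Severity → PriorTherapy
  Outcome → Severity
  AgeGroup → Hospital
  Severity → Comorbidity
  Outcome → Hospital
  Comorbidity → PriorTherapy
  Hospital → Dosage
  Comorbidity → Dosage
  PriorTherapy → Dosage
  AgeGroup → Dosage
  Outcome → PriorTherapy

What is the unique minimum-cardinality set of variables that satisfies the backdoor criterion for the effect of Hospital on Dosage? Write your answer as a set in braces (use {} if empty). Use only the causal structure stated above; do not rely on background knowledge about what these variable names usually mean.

{AgeGroup, Outcome}

Variables eligible for adjustment (non-descendants of Hospital, excluding Hospital and Dosage): {AgeGroup, Comorbidity, Outcome, PriorTherapy, Severity}.
Backdoor paths from Hospital to Dosage:
  P1: Hospital <- Outcome -> Severity -> Comorbidity -> PriorTherapy -> Dosage
  P2: Hospital <- Outcome -> Severity -> Comorbidity -> Dosage
  P3: Hospital <- Outcome -> Severity -> PriorTherapy <- Comorbidity -> Dosage
  P4: Hospital <- Outcome -> Severity -> PriorTherapy -> Dosage
  P5: Hospital <- Outcome -> PriorTherapy <- Severity -> Comorbidity -> Dosage
  P6: Hospital <- Outcome -> PriorTherapy <- Comorbidity -> Dosage
  P7: Hospital <- Outcome -> PriorTherapy -> Dosage
  P8: Hospital <- AgeGroup -> Dosage
The empty set is not sufficient: P1 (Hospital <- Outcome -> Severity -> Comorbidity -> PriorTherapy -> Dosage) has no collider blocking it and no conditioned non-collider, so it is open.
Try {AgeGroup, Outcome}:
  P1: blocked at fork node Outcome ∈ conditioning set.
  P2: blocked at fork node Outcome ∈ conditioning set.
  P3: blocked at fork node Outcome ∈ conditioning set.
  P4: blocked at fork node Outcome ∈ conditioning set.
  P5: blocked at fork node Outcome ∈ conditioning set.
  P6: blocked at fork node Outcome ∈ conditioning set.
  P7: blocked at fork node Outcome ∈ conditioning set.
  P8: blocked at fork node AgeGroup ∈ conditioning set.
{AgeGroup, Outcome} contains no descendant of Hospital and blocks every backdoor path.
Every element of {AgeGroup, Outcome} is needed (dropping AgeGroup leaves P8 open; dropping Outcome leaves P1 open), so no proper subset is valid.
Among all size-2 subsets of the eligible variables, only {AgeGroup, Outcome} blocks every backdoor path, so it is the unique smallest valid adjustment set.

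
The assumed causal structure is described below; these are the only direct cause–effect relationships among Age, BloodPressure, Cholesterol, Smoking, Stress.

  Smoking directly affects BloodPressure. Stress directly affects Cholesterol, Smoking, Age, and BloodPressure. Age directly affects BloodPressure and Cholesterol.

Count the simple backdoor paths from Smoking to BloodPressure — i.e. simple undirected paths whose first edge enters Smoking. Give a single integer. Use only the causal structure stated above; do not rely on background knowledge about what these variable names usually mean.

A backdoor path from Smoking to BloodPressure is any simple undirected path whose first edge points into Smoking (i.e. leaves Smoking via a parent).
Parents of Smoking: {Stress}.
Enumerating:
  P1: Smoking <- Stress -> Age -> BloodPressure
  P2: Smoking <- Stress -> BloodPressure
  P3: Smoking <- Stress -> Cholesterol <- Age -> BloodPressure
That exhausts the simple backdoor paths. Count: 3.

3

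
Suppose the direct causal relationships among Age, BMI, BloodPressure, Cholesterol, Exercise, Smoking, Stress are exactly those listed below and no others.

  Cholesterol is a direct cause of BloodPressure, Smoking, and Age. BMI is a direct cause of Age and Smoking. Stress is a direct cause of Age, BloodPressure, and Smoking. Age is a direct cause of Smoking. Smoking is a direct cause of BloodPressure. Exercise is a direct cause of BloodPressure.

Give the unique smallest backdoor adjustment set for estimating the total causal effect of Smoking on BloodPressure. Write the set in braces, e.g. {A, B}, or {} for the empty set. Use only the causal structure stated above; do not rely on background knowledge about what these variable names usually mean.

Variables eligible for adjustment (non-descendants of Smoking, excluding Smoking and BloodPressure): {Age, BMI, Cholesterol, Exercise, Stress}.
Backdoor paths from Smoking to BloodPressure:
  P1: Smoking <- Stress -> Age <- Cholesterol -> BloodPressure
  P2: Smoking <- Stress -> BloodPressure
  P3: Smoking <- BMI -> Age <- Stress -> BloodPressure
  P4: Smoking <- BMI -> Age <- Cholesterol -> BloodPressure
  P5: Smoking <- Cholesterol -> Age <- Stress -> BloodPressure
  P6: Smoking <- Cholesterol -> BloodPressure
  P7: Smoking <- Age <- Stress -> BloodPressure
  P8: Smoking <- Age <- Cholesterol -> BloodPressure
The empty set is not sufficient: P2 (Smoking <- Stress -> BloodPressure) has no collider blocking it and no conditioned non-collider, so it is open.
Try {Cholesterol, Stress}:
  P1: blocked at fork node Stress ∈ conditioning set.
  P2: blocked at fork node Stress ∈ conditioning set.
  P3: blocked at collider Age (neither it nor any descendant is in the conditioning set).
  P4: blocked at collider Age (neither it nor any descendant is in the conditioning set).
  P5: blocked at fork node Cholesterol ∈ conditioning set.
  P6: blocked at fork node Cholesterol ∈ conditioning set.
  P7: blocked at fork node Stress ∈ conditioning set.
  P8: blocked at fork node Cholesterol ∈ conditioning set.
{Cholesterol, Stress} contains no descendant of Smoking and blocks every backdoor path.
Every element of {Cholesterol, Stress} is needed (dropping Cholesterol leaves P6 open; dropping Stress leaves P2 open), so no proper subset is valid.
Among all size-2 subsets of the eligible variables, only {Cholesterol, Stress} blocks every backdoor path, so it is the unique smallest valid adjustment set.

{Cholesterol, Stress}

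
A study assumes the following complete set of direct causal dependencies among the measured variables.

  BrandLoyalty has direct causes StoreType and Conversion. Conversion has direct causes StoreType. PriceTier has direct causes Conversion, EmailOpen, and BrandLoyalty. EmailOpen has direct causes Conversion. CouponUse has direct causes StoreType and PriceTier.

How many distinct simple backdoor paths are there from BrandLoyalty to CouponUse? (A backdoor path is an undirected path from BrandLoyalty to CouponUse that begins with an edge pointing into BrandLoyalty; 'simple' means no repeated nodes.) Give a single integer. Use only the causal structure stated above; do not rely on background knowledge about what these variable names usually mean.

6

A backdoor path from BrandLoyalty to CouponUse is any simple undirected path whose first edge points into BrandLoyalty (i.e. leaves BrandLoyalty via a parent).
Parents of BrandLoyalty: {Conversion, StoreType}.
Enumerating:
  P1: BrandLoyalty <- StoreType -> Conversion -> EmailOpen -> PriceTier -> CouponUse
  P2: BrandLoyalty <- StoreType -> Conversion -> PriceTier -> CouponUse
  P3: BrandLoyalty <- StoreType -> CouponUse
  P4: BrandLoyalty <- Conversion <- StoreType -> CouponUse
  P5: BrandLoyalty <- Conversion -> EmailOpen -> PriceTier -> CouponUse
  P6: BrandLoyalty <- Conversion -> PriceTier -> CouponUse
That exhausts the simple backdoor paths. Count: 6.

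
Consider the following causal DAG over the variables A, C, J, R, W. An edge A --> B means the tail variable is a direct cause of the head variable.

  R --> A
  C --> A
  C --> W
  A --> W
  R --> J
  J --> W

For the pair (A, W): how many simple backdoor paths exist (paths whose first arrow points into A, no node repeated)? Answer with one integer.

2

A backdoor path from A to W is any simple undirected path whose first edge points into A (i.e. leaves A via a parent).
Parents of A: {C, R}.
Enumerating:
  P1: A <- C -> W
  P2: A <- R -> J -> W
That exhausts the simple backdoor paths. Count: 2.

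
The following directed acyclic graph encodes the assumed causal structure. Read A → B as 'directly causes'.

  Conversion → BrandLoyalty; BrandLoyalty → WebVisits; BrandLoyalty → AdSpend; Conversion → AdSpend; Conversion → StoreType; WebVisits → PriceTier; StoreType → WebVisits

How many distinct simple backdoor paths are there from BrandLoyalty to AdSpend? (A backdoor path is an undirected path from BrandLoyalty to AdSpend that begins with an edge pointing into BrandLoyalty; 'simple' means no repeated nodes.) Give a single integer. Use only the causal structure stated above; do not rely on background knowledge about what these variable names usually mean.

A backdoor path from BrandLoyalty to AdSpend is any simple undirected path whose first edge points into BrandLoyalty (i.e. leaves BrandLoyalty via a parent).
Parents of BrandLoyalty: {Conversion}.
Enumerating:
  P1: BrandLoyalty <- Conversion -> AdSpend
That exhausts the simple backdoor paths. Count: 1.

1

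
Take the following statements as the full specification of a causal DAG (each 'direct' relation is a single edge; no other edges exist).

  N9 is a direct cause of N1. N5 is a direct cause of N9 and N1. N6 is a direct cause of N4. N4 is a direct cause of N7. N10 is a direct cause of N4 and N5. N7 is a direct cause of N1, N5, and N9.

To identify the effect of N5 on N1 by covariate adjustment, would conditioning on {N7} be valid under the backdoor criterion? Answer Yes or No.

Backdoor paths from N5 to N1 (paths whose first edge points into N5):
  P1: N5 <- N10 -> N4 -> N7 -> N9 -> N1
  P2: N5 <- N10 -> N4 -> N7 -> N1
  P3: N5 <- N7 -> N9 -> N1
  P4: N5 <- N7 -> N1
Condition 1 (no descendant of N5 in the set): holds — descendants of N5 are {N1, N9}; none are in {N7}.
Condition 2 (every backdoor path blocked by {N7}):
  P1: blocked at chain node N7 ∈ conditioning set.
  P2: blocked at chain node N7 ∈ conditioning set.
  P3: blocked at fork node N7 ∈ conditioning set.
  P4: blocked at fork node N7 ∈ conditioning set.
{N7} satisfies the backdoor criterion.

Yes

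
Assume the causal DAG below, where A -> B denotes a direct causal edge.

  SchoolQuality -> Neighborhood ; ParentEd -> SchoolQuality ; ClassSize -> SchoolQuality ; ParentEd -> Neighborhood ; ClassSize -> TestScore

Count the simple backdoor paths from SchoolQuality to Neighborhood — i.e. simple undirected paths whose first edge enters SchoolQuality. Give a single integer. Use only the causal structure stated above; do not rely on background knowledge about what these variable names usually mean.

1

A backdoor path from SchoolQuality to Neighborhood is any simple undirected path whose first edge points into SchoolQuality (i.e. leaves SchoolQuality via a parent).
Parents of SchoolQuality: {ClassSize, ParentEd}.
Enumerating:
  P1: SchoolQuality <- ParentEd -> Neighborhood
That exhausts the simple backdoor paths. Count: 1.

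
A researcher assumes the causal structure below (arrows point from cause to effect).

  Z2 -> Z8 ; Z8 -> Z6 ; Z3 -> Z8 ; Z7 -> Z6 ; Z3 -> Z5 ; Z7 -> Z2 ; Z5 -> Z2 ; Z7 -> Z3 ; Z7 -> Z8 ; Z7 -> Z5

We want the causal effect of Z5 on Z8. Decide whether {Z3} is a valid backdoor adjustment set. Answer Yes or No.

Backdoor paths from Z5 to Z8 (paths whose first edge points into Z5):
  P1: Z5 <- Z7 -> Z3 -> Z8
  P2: Z5 <- Z7 -> Z2 -> Z8
  P3: Z5 <- Z7 -> Z8
  P4: Z5 <- Z7 -> Z6 <- Z8
  P5: Z5 <- Z3 <- Z7 -> Z2 -> Z8
  P6: Z5 <- Z3 <- Z7 -> Z8
  P7: Z5 <- Z3 <- Z7 -> Z6 <- Z8
  P8: Z5 <- Z3 -> Z8
Condition 1 (no descendant of Z5 in the set): holds — descendants of Z5 are {Z2, Z6, Z8}; none are in {Z3}.
Condition 2 (every backdoor path blocked by {Z3}):
  P1: blocked at chain node Z3 ∈ conditioning set.
  P2: open — no interior node is in the conditioning set.
  P3: open — no interior node is in the conditioning set.
  P4: blocked at collider Z6 (neither it nor any descendant is in the conditioning set).
  P5: blocked at chain node Z3 ∈ conditioning set.
  P6: blocked at chain node Z3 ∈ conditioning set.
  P7: blocked at chain node Z3 ∈ conditioning set.
  P8: blocked at fork node Z3 ∈ conditioning set.
{Z3} does not satisfy the backdoor criterion.

No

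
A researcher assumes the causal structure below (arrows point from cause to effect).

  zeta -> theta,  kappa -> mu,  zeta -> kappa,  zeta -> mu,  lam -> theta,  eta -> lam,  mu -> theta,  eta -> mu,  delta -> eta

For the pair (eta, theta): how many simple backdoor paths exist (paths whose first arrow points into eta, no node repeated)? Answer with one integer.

A backdoor path from eta to theta is any simple undirected path whose first edge points into eta (i.e. leaves eta via a parent).
Parents of eta: {delta}.
No simple path from any parent of eta reaches theta without revisiting eta, so there are no backdoor paths.

0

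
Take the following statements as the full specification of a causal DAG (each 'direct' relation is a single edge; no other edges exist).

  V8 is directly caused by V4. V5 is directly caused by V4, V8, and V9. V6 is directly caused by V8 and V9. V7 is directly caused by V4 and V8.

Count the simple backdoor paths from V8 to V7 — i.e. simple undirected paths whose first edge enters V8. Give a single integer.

1

A backdoor path from V8 to V7 is any simple undirected path whose first edge points into V8 (i.e. leaves V8 via a parent).
Parents of V8: {V4}.
Enumerating:
  P1: V8 <- V4 -> V7
That exhausts the simple backdoor paths. Count: 1.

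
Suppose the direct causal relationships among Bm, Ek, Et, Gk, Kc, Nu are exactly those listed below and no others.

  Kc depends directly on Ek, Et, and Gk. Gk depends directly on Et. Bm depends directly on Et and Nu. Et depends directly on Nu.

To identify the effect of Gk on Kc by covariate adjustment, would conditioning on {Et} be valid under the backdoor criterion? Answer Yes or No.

Yes

Backdoor paths from Gk to Kc (paths whose first edge points into Gk):
  P1: Gk <- Et -> Kc
Condition 1 (no descendant of Gk in the set): holds — descendants of Gk are {Kc}; none are in {Et}.
Condition 2 (every backdoor path blocked by {Et}):
  P1: blocked at fork node Et ∈ conditioning set.
{Et} satisfies the backdoor criterion.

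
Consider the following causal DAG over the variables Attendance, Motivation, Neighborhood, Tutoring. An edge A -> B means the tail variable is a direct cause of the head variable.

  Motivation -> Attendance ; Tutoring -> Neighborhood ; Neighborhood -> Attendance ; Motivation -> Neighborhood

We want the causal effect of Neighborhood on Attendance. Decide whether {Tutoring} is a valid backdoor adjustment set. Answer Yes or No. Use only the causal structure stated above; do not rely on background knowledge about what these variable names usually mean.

No

Backdoor paths from Neighborhood to Attendance (paths whose first edge points into Neighborhood):
  P1: Neighborhood <- Motivation -> Attendance
Condition 1 (no descendant of Neighborhood in the set): holds — descendants of Neighborhood are {Attendance}; none are in {Tutoring}.
Condition 2 (every backdoor path blocked by {Tutoring}):
  P1: open — no interior node is in the conditioning set.
{Tutoring} does not satisfy the backdoor criterion.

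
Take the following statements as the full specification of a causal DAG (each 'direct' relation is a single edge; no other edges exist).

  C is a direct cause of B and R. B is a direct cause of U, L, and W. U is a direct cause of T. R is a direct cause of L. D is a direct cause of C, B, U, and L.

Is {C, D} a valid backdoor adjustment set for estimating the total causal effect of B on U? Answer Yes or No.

Yes

Backdoor paths from B to U (paths whose first edge points into B):
  P1: B <- D -> U
  P2: B <- C <- D -> U
  P3: B <- C -> R -> L <- D -> U
Condition 1 (no descendant of B in the set): holds — descendants of B are {L, T, U, W}; none are in {C, D}.
Condition 2 (every backdoor path blocked by {C, D}):
  P1: blocked at fork node D ∈ conditioning set.
  P2: blocked at chain node C ∈ conditioning set.
  P3: blocked at fork node C ∈ conditioning set.
{C, D} satisfies the backdoor criterion.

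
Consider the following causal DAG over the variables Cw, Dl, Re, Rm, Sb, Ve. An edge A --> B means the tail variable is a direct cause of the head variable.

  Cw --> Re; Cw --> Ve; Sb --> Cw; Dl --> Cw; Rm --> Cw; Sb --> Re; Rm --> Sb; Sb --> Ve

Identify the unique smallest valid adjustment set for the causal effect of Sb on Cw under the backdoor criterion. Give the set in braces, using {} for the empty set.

{Rm}

Variables eligible for adjustment (non-descendants of Sb, excluding Sb and Cw): {Dl, Rm}.
Backdoor paths from Sb to Cw:
  P1: Sb <- Rm -> Cw
The empty set is not sufficient: P1 (Sb <- Rm -> Cw) has no collider blocking it and no conditioned non-collider, so it is open.
Try {Rm}:
  P1: blocked at fork node Rm ∈ conditioning set.
{Rm} contains no descendant of Sb and blocks every backdoor path.
No other singleton works — e.g. {Dl} leaves P1 open — so {Rm} is the unique smallest valid adjustment set.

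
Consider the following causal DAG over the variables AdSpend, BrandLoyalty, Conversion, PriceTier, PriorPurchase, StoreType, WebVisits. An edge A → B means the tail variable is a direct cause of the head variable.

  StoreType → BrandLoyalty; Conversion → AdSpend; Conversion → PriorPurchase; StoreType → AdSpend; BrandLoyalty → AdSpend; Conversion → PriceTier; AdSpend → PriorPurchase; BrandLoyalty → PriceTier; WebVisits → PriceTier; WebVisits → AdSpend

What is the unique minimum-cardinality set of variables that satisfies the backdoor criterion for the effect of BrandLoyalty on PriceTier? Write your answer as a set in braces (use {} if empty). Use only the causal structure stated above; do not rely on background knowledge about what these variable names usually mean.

Variables eligible for adjustment (non-descendants of BrandLoyalty, excluding BrandLoyalty and PriceTier): {Conversion, StoreType, WebVisits}.
Backdoor paths from BrandLoyalty to PriceTier:
  P1: BrandLoyalty <- StoreType -> AdSpend <- WebVisits -> PriceTier
  P2: BrandLoyalty <- StoreType -> AdSpend <- Conversion -> PriceTier
  P3: BrandLoyalty <- StoreType -> AdSpend -> PriorPurchase <- Conversion -> PriceTier
Each backdoor path contains an unconditioned collider, so every path is already blocked with the empty conditioning set:
  P1: blocked at collider AdSpend (neither it nor any descendant is in the conditioning set).
  P2: blocked at collider AdSpend (neither it nor any descendant is in the conditioning set).
  P3: blocked at collider PriorPurchase (neither it nor any descendant is in the conditioning set).
The empty set is therefore the unique smallest valid set.

{}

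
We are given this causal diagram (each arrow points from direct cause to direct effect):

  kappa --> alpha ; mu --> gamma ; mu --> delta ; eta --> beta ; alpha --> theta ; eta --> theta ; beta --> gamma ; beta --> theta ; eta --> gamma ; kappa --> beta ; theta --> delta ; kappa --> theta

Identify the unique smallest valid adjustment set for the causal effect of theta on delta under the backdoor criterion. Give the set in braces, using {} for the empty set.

{}

Variables eligible for adjustment (non-descendants of theta, excluding theta and delta): {alpha, beta, eta, gamma, kappa, mu}.
Backdoor paths from theta to delta:
  P1: theta <- eta -> beta -> gamma <- mu -> delta
  P2: theta <- eta -> gamma <- mu -> delta
  P3: theta <- kappa -> beta <- eta -> gamma <- mu -> delta
  P4: theta <- kappa -> beta -> gamma <- mu -> delta
  P5: theta <- alpha <- kappa -> beta <- eta -> gamma <- mu -> delta
  P6: theta <- alpha <- kappa -> beta -> gamma <- mu -> delta
  P7: theta <- beta <- eta -> gamma <- mu -> delta
  P8: theta <- beta -> gamma <- mu -> delta
Each backdoor path contains an unconditioned collider, so every path is already blocked with the empty conditioning set:
  P1: blocked at collider gamma (neither it nor any descendant is in the conditioning set).
  P2: blocked at collider gamma (neither it nor any descendant is in the conditioning set).
  P3: blocked at collider beta (neither it nor any descendant is in the conditioning set).
  P4: blocked at collider gamma (neither it nor any descendant is in the conditioning set).
  P5: blocked at collider beta (neither it nor any descendant is in the conditioning set).
  P6: blocked at collider gamma (neither it nor any descendant is in the conditioning set).
  P7: blocked at collider gamma (neither it nor any descendant is in the conditioning set).
  P8: blocked at collider gamma (neither it nor any descendant is in the conditioning set).
The empty set is therefore the unique smallest valid set.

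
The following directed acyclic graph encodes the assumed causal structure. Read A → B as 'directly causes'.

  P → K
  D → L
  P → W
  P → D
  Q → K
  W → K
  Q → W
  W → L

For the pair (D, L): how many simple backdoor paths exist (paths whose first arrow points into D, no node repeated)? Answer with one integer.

A backdoor path from D to L is any simple undirected path whose first edge points into D (i.e. leaves D via a parent).
Parents of D: {P}.
Enumerating:
  P1: D <- P -> W -> L
  P2: D <- P -> K <- Q -> W -> L
  P3: D <- P -> K <- W -> L
That exhausts the simple backdoor paths. Count: 3.

3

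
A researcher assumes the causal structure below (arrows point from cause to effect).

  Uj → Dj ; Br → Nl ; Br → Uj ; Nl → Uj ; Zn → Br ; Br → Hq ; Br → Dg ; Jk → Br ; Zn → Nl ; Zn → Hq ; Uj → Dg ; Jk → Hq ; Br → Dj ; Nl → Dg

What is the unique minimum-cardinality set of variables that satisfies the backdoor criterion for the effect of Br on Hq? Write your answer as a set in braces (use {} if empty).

Variables eligible for adjustment (non-descendants of Br, excluding Br and Hq): {Jk, Zn}.
Backdoor paths from Br to Hq:
  P1: Br <- Jk -> Hq
  P2: Br <- Zn -> Hq
The empty set is not sufficient: P1 (Br <- Jk -> Hq) has no collider blocking it and no conditioned non-collider, so it is open.
Try {Jk, Zn}:
  P1: blocked at fork node Jk ∈ conditioning set.
  P2: blocked at fork node Zn ∈ conditioning set.
{Jk, Zn} contains no descendant of Br and blocks every backdoor path.
Every element of {Jk, Zn} is needed (dropping Jk leaves P1 open; dropping Zn leaves P2 open), so no proper subset is valid.
Among all size-2 subsets of the eligible variables, only {Jk, Zn} blocks every backdoor path, so it is the unique smallest valid adjustment set.

{Jk, Zn}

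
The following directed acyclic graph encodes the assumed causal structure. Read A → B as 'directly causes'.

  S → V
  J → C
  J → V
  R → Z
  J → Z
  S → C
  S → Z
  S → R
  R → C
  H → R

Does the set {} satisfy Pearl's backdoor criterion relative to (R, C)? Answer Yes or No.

No

Backdoor paths from R to C (paths whose first edge points into R):
  P1: R <- S -> V <- J -> C
  P2: R <- S -> C
  P3: R <- S -> Z <- J -> C
Condition 1 (no descendant of R in the set): holds — descendants of R are {C, Z}; none are in {}.
Condition 2 (every backdoor path blocked by {}):
  P1: blocked at collider V (neither it nor any descendant is in the conditioning set).
  P2: open — no interior node is in the conditioning set.
  P3: blocked at collider Z (neither it nor any descendant is in the conditioning set).
{} does not satisfy the backdoor criterion.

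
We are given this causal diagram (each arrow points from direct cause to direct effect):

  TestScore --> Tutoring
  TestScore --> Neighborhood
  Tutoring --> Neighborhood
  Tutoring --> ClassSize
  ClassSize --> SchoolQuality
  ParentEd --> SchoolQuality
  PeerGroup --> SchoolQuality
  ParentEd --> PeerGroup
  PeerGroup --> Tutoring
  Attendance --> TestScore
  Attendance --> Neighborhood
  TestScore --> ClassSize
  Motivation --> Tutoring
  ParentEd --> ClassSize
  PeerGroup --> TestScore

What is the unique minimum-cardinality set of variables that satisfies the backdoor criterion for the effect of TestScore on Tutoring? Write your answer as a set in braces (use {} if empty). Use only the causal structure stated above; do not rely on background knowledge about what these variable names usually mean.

{PeerGroup}

Variables eligible for adjustment (non-descendants of TestScore, excluding TestScore and Tutoring): {Attendance, Motivation, ParentEd, PeerGroup}.
Backdoor paths from TestScore to Tutoring:
  P1: TestScore <- Attendance -> Neighborhood <- Tutoring
  P2: TestScore <- PeerGroup <- ParentEd -> ClassSize <- Tutoring
  P3: TestScore <- PeerGroup <- ParentEd -> SchoolQuality <- ClassSize <- Tutoring
  P4: TestScore <- PeerGroup -> Tutoring
  P5: TestScore <- PeerGroup -> SchoolQuality <- ParentEd -> ClassSize <- Tutoring
  P6: TestScore <- PeerGroup -> SchoolQuality <- ClassSize <- Tutoring
The empty set is not sufficient: P4 (TestScore <- PeerGroup -> Tutoring) has no collider blocking it and no conditioned non-collider, so it is open.
Try {PeerGroup}:
  P1: blocked at collider Neighborhood (neither it nor any descendant is in the conditioning set).
  P2: blocked at chain node PeerGroup ∈ conditioning set.
  P3: blocked at chain node PeerGroup ∈ conditioning set.
  P4: blocked at fork node PeerGroup ∈ conditioning set.
  P5: blocked at fork node PeerGroup ∈ conditioning set.
  P6: blocked at fork node PeerGroup ∈ conditioning set.
{PeerGroup} contains no descendant of TestScore and blocks every backdoor path.
No other singleton works — e.g. {Attendance} leaves P4 open — so {PeerGroup} is the unique smallest valid adjustment set.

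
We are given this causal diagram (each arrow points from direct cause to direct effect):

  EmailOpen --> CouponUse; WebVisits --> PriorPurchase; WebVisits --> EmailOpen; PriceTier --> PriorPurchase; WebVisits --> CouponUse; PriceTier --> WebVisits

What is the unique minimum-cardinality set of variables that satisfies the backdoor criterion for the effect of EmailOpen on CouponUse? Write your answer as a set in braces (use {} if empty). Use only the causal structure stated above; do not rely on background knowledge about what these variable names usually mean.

Variables eligible for adjustment (non-descendants of EmailOpen, excluding EmailOpen and CouponUse): {PriceTier, PriorPurchase, WebVisits}.
Backdoor paths from EmailOpen to CouponUse:
  P1: EmailOpen <- WebVisits -> CouponUse
The empty set is not sufficient: P1 (EmailOpen <- WebVisits -> CouponUse) has no collider blocking it and no conditioned non-collider, so it is open.
Try {WebVisits}:
  P1: blocked at fork node WebVisits ∈ conditioning set.
{WebVisits} contains no descendant of EmailOpen and blocks every backdoor path.
No other singleton works — e.g. {PriceTier} leaves P1 open — so {WebVisits} is the unique smallest valid adjustment set.

{WebVisits}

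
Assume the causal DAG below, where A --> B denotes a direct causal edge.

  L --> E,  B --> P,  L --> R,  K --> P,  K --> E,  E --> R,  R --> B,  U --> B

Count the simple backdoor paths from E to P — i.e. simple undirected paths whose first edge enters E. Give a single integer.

2

A backdoor path from E to P is any simple undirected path whose first edge points into E (i.e. leaves E via a parent).
Parents of E: {K, L}.
Enumerating:
  P1: E <- L -> R -> B -> P
  P2: E <- K -> P
That exhausts the simple backdoor paths. Count: 2.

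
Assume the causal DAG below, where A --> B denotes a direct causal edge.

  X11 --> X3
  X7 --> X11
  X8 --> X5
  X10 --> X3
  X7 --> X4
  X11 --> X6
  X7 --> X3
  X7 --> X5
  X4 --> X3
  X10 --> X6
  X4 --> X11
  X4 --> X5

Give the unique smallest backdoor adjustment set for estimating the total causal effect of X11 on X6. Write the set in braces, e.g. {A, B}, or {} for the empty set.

{}

Variables eligible for adjustment (non-descendants of X11, excluding X11 and X6): {X10, X4, X5, X7, X8}.
Backdoor paths from X11 to X6:
  P1: X11 <- X7 -> X4 -> X3 <- X10 -> X6
  P2: X11 <- X7 -> X3 <- X10 -> X6
  P3: X11 <- X7 -> X5 <- X4 -> X3 <- X10 -> X6
  P4: X11 <- X4 <- X7 -> X3 <- X10 -> X6
  P5: X11 <- X4 -> X3 <- X10 -> X6
  P6: X11 <- X4 -> X5 <- X7 -> X3 <- X10 -> X6
Each backdoor path contains an unconditioned collider, so every path is already blocked with the empty conditioning set:
  P1: blocked at collider X3 (neither it nor any descendant is in the conditioning set).
  P2: blocked at collider X3 (neither it nor any descendant is in the conditioning set).
  P3: blocked at collider X5 (neither it nor any descendant is in the conditioning set).
  P4: blocked at collider X3 (neither it nor any descendant is in the conditioning set).
  P5: blocked at collider X3 (neither it nor any descendant is in the conditioning set).
  P6: blocked at collider X5 (neither it nor any descendant is in the conditioning set).
The empty set is therefore the unique smallest valid set.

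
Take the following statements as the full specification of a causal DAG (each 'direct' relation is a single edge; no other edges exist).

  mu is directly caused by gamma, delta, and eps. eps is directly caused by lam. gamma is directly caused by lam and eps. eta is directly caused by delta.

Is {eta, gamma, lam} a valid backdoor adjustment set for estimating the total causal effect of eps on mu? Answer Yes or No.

Backdoor paths from eps to mu (paths whose first edge points into eps):
  P1: eps <- lam -> gamma -> mu
Condition 1 (no descendant of eps in the set): FAILS — gamma is a descendant of eps.
Condition 2 (every backdoor path blocked by {eta, gamma, lam}):
  P1: blocked at fork node lam ∈ conditioning set.
{eta, gamma, lam} does not satisfy the backdoor criterion.

No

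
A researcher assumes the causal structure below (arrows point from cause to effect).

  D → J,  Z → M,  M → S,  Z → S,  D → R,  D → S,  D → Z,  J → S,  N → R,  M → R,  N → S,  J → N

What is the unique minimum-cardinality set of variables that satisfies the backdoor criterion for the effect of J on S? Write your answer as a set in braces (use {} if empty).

{D}

Variables eligible for adjustment (non-descendants of J, excluding J and S): {D, M, Z}.
Backdoor paths from J to S:
  P1: J <- D -> Z -> M -> S
  P2: J <- D -> Z -> M -> R <- N -> S
  P3: J <- D -> Z -> S
  P4: J <- D -> S
  P5: J <- D -> R <- M <- Z -> S
  P6: J <- D -> R <- M -> S
  P7: J <- D -> R <- N -> S
The empty set is not sufficient: P1 (J <- D -> Z -> M -> S) has no collider blocking it and no conditioned non-collider, so it is open.
Try {D}:
  P1: blocked at fork node D ∈ conditioning set.
  P2: blocked at fork node D ∈ conditioning set.
  P3: blocked at fork node D ∈ conditioning set.
  P4: blocked at fork node D ∈ conditioning set.
  P5: blocked at fork node D ∈ conditioning set.
  P6: blocked at fork node D ∈ conditioning set.
  P7: blocked at fork node D ∈ conditioning set.
{D} contains no descendant of J and blocks every backdoor path.
No other singleton works — e.g. {Z} leaves P4 open — so {D} is the unique smallest valid adjustment set.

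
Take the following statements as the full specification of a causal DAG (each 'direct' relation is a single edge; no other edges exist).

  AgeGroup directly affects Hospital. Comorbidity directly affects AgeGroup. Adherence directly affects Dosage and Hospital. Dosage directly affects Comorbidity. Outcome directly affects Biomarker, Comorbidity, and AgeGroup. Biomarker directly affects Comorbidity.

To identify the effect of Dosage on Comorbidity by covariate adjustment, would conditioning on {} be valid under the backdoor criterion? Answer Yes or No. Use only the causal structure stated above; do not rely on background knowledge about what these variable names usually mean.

Yes

Backdoor paths from Dosage to Comorbidity (paths whose first edge points into Dosage):
  P1: Dosage <- Adherence -> Hospital <- AgeGroup <- Outcome -> Biomarker -> Comorbidity
  P2: Dosage <- Adherence -> Hospital <- AgeGroup <- Outcome -> Comorbidity
  P3: Dosage <- Adherence -> Hospital <- AgeGroup <- Comorbidity
Condition 1 (no descendant of Dosage in the set): holds — descendants of Dosage are {AgeGroup, Comorbidity, Hospital}; none are in {}.
Condition 2 (every backdoor path blocked by {}):
  P1: blocked at collider Hospital (neither it nor any descendant is in the conditioning set).
  P2: blocked at collider Hospital (neither it nor any descendant is in the conditioning set).
  P3: blocked at collider Hospital (neither it nor any descendant is in the conditioning set).
{} satisfies the backdoor criterion.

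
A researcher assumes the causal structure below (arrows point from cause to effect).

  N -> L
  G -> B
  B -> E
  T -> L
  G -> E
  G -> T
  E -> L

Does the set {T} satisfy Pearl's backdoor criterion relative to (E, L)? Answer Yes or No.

Backdoor paths from E to L (paths whose first edge points into E):
  P1: E <- G -> T -> L
  P2: E <- B <- G -> T -> L
Condition 1 (no descendant of E in the set): holds — descendants of E are {L}; none are in {T}.
Condition 2 (every backdoor path blocked by {T}):
  P1: blocked at chain node T ∈ conditioning set.
  P2: blocked at chain node T ∈ conditioning set.
{T} satisfies the backdoor criterion.

Yes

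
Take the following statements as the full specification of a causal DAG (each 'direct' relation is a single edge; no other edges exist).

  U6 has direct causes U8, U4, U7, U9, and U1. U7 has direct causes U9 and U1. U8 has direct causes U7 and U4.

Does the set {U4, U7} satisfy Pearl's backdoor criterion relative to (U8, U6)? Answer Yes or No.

Backdoor paths from U8 to U6 (paths whose first edge points into U8):
  P1: U8 <- U7 <- U1 -> U6
  P2: U8 <- U7 <- U9 -> U6
  P3: U8 <- U7 -> U6
  P4: U8 <- U4 -> U6
Condition 1 (no descendant of U8 in the set): holds — descendants of U8 are {U6}; none are in {U4, U7}.
Condition 2 (every backdoor path blocked by {U4, U7}):
  P1: blocked at chain node U7 ∈ conditioning set.
  P2: blocked at chain node U7 ∈ conditioning set.
  P3: blocked at fork node U7 ∈ conditioning set.
  P4: blocked at fork node U4 ∈ conditioning set.
{U4, U7} satisfies the backdoor criterion.

Yes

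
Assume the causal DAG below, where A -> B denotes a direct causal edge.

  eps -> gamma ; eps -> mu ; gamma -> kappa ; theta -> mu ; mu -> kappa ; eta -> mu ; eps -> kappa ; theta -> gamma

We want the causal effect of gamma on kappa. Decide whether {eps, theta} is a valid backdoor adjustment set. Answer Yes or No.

Backdoor paths from gamma to kappa (paths whose first edge points into gamma):
  P1: gamma <- theta -> mu <- eps -> kappa
  P2: gamma <- theta -> mu -> kappa
  P3: gamma <- eps -> mu -> kappa
  P4: gamma <- eps -> kappa
Condition 1 (no descendant of gamma in the set): holds — descendants of gamma are {kappa}; none are in {eps, theta}.
Condition 2 (every backdoor path blocked by {eps, theta}):
  P1: blocked at fork node theta ∈ conditioning set.
  P2: blocked at fork node theta ∈ conditioning set.
  P3: blocked at fork node eps ∈ conditioning set.
  P4: blocked at fork node eps ∈ conditioning set.
{eps, theta} satisfies the backdoor criterion.

Yes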